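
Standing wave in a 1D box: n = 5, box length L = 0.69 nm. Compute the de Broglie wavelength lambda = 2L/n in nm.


lambda = 2L / n
= 2 * 0.69 / 5
= 1.38 / 5
= 0.276 nm

0.276


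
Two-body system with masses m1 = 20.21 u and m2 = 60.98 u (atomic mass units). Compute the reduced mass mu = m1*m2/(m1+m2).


mu = m1 * m2 / (m1 + m2)
= 20.21 * 60.98 / (20.21 + 60.98)
= 1232.4058 / 81.19
= 15.1793 u

15.1793


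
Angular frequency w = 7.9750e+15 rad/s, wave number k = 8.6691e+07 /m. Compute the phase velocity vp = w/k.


vp = w / k
= 7.9750e+15 / 8.6691e+07
= 9.1993e+07 m/s

9.1993e+07


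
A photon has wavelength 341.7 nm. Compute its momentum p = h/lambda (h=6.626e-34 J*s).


p = h / lambda
= 6.626e-34 / (341.7e-9)
= 6.626e-34 / 3.4170e-07
= 1.9391e-27 kg*m/s

1.9391e-27


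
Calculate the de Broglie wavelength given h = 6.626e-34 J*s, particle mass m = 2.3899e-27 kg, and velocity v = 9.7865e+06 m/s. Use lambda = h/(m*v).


lambda = h / (m * v)
= 6.626e-34 / (2.3899e-27 * 9.7865e+06)
= 6.626e-34 / 2.3389e-20
= 2.8330e-14 m

2.8330e-14


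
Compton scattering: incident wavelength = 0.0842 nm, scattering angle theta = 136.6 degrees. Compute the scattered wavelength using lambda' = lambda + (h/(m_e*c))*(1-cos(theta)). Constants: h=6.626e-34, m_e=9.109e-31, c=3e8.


Compton wavelength: h/(m_e*c) = 2.4247e-12 m
d_lambda = 2.4247e-12 * (1 - cos(136.6 deg))
= 2.4247e-12 * 1.726575
= 4.1864e-12 m = 0.004186 nm
lambda' = 0.0842 + 0.004186
= 0.088386 nm

0.088386


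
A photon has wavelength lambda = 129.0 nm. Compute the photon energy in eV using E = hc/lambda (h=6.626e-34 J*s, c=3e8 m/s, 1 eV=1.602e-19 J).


E = hc / lambda
= (6.626e-34)(3e8) / (129.0e-9)
= 1.9878e-25 / 1.2900e-07
= 1.5409e-18 J
Converting to eV: 1.5409e-18 / 1.602e-19
= 9.6188 eV

9.6188


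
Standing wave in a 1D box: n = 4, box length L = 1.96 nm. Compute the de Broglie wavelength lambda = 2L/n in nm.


lambda = 2L / n
= 2 * 1.96 / 4
= 3.92 / 4
= 0.98 nm

0.98


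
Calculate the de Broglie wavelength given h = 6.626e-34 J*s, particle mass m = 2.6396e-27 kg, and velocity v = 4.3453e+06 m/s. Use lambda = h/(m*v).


lambda = h / (m * v)
= 6.626e-34 / (2.6396e-27 * 4.3453e+06)
= 6.626e-34 / 1.1470e-20
= 5.7769e-14 m

5.7769e-14


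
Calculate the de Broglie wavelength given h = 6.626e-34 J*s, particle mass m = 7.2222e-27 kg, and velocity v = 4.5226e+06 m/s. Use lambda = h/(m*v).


lambda = h / (m * v)
= 6.626e-34 / (7.2222e-27 * 4.5226e+06)
= 6.626e-34 / 3.2663e-20
= 2.0286e-14 m

2.0286e-14


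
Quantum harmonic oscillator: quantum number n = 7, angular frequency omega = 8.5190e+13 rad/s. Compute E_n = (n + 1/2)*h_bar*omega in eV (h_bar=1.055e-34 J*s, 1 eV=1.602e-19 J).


E = (n + 1/2) * h_bar * omega
= (7 + 0.5) * 1.055e-34 * 8.5190e+13
= 7.5 * 8.9875e-21
= 6.7407e-20 J
= 0.4208 eV

0.4208


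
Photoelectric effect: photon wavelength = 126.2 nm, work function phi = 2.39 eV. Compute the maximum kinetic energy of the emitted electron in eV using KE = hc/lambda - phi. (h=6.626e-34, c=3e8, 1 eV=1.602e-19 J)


E_photon = hc / lambda
= (6.626e-34)(3e8) / (126.2e-9)
= 1.5751e-18 J
= 9.8322 eV
KE = E_photon - phi
= 9.8322 - 2.39
= 7.4422 eV

7.4422


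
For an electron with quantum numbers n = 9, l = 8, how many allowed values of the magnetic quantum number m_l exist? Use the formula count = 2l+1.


m_l ranges from -l to +l in integer steps
So m_l goes from -8 to +8
Count = 2l + 1 = 2*8 + 1
= 17

17


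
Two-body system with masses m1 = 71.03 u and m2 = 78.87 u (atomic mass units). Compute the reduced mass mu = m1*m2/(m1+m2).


mu = m1 * m2 / (m1 + m2)
= 71.03 * 78.87 / (71.03 + 78.87)
= 5602.1361 / 149.9
= 37.3725 u

37.3725


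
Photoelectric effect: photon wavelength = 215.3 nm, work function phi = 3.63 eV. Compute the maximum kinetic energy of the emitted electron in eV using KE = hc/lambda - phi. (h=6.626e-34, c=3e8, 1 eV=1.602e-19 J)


E_photon = hc / lambda
= (6.626e-34)(3e8) / (215.3e-9)
= 9.2327e-19 J
= 5.7632 eV
KE = E_photon - phi
= 5.7632 - 3.63
= 2.1332 eV

2.1332


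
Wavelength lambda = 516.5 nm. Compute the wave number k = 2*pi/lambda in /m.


k = 2 * pi / lambda
= 6.2832 / (516.5e-9)
= 6.2832 / 5.1650e-07
= 1.2165e+07 /m

1.2165e+07


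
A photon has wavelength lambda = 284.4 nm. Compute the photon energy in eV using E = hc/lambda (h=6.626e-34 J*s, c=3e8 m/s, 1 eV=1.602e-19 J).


E = hc / lambda
= (6.626e-34)(3e8) / (284.4e-9)
= 1.9878e-25 / 2.8440e-07
= 6.9895e-19 J
Converting to eV: 6.9895e-19 / 1.602e-19
= 4.363 eV

4.363


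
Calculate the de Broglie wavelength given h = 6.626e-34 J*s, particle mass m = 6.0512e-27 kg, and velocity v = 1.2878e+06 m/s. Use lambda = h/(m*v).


lambda = h / (m * v)
= 6.626e-34 / (6.0512e-27 * 1.2878e+06)
= 6.626e-34 / 7.7927e-21
= 8.5028e-14 m

8.5028e-14


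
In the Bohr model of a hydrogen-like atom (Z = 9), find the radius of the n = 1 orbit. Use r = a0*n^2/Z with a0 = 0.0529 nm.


r = a0 * n^2 / Z
= 0.0529 * 1^2 / 9
= 0.0529 * 1 / 9
= 0.0059 nm

0.0059


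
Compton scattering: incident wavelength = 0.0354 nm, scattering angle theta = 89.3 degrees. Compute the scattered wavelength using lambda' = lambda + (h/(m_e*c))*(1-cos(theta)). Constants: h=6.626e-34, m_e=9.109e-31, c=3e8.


Compton wavelength: h/(m_e*c) = 2.4247e-12 m
d_lambda = 2.4247e-12 * (1 - cos(89.3 deg))
= 2.4247e-12 * 0.987783
= 2.3951e-12 m = 0.002395 nm
lambda' = 0.0354 + 0.002395
= 0.037795 nm

0.037795


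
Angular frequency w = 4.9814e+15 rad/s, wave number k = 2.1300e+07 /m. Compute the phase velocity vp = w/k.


vp = w / k
= 4.9814e+15 / 2.1300e+07
= 2.3387e+08 m/s

2.3387e+08


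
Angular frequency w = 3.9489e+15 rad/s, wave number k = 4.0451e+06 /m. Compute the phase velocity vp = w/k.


vp = w / k
= 3.9489e+15 / 4.0451e+06
= 9.7622e+08 m/s

9.7622e+08


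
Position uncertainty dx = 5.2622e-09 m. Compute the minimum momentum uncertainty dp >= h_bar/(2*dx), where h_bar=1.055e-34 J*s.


dp = h_bar / (2 * dx)
= 1.055e-34 / (2 * 5.2622e-09)
= 1.055e-34 / 1.0524e-08
= 1.0024e-26 kg*m/s

1.0024e-26


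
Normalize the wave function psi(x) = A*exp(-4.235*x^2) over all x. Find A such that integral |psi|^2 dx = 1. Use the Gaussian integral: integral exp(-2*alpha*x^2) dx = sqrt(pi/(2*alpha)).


integral |psi|^2 dx = A^2 * sqrt(pi/(2*alpha)) = 1
A^2 = sqrt(2*alpha/pi)
= sqrt(2 * 4.235 / pi)
= 1.641976
A = sqrt(1.641976)
= 1.2814

1.2814


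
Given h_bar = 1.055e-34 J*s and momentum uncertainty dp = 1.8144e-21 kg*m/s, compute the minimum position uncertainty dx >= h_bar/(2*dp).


dx = h_bar / (2 * dp)
= 1.055e-34 / (2 * 1.8144e-21)
= 1.055e-34 / 3.6288e-21
= 2.9073e-14 m

2.9073e-14


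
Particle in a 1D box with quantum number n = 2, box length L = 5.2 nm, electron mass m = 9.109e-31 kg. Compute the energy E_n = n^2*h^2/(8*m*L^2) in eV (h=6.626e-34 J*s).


E = n^2 * h^2 / (8 * m * L^2)
= 2^2 * (6.626e-34)^2 / (8 * 9.109e-31 * (5.2e-9)^2)
= 4 * 4.3904e-67 / (8 * 9.109e-31 * 2.7040e-17)
= 8.9124e-21 J
= 0.0556 eV

0.0556


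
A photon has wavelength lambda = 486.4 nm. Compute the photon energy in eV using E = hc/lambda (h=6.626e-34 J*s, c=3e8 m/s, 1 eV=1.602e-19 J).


E = hc / lambda
= (6.626e-34)(3e8) / (486.4e-9)
= 1.9878e-25 / 4.8640e-07
= 4.0868e-19 J
Converting to eV: 4.0868e-19 / 1.602e-19
= 2.551 eV

2.551


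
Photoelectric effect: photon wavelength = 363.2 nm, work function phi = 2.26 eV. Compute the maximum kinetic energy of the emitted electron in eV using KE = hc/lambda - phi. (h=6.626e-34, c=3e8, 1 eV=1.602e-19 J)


E_photon = hc / lambda
= (6.626e-34)(3e8) / (363.2e-9)
= 5.4730e-19 J
= 3.4164 eV
KE = E_photon - phi
= 3.4164 - 2.26
= 1.1564 eV

1.1564


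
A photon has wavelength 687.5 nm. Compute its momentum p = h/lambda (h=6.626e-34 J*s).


p = h / lambda
= 6.626e-34 / (687.5e-9)
= 6.626e-34 / 6.8750e-07
= 9.6378e-28 kg*m/s

9.6378e-28


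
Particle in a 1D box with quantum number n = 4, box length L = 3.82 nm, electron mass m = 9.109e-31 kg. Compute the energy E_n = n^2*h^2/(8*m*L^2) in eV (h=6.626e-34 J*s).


E = n^2 * h^2 / (8 * m * L^2)
= 4^2 * (6.626e-34)^2 / (8 * 9.109e-31 * (3.82e-9)^2)
= 16 * 4.3904e-67 / (8 * 9.109e-31 * 1.4592e-17)
= 6.6060e-20 J
= 0.4124 eV

0.4124


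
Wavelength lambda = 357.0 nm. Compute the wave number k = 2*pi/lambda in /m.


k = 2 * pi / lambda
= 6.2832 / (357.0e-9)
= 6.2832 / 3.5700e-07
= 1.7600e+07 /m

1.7600e+07


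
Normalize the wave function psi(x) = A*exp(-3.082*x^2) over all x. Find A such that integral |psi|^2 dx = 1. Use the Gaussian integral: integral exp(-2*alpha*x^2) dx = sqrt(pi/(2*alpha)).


integral |psi|^2 dx = A^2 * sqrt(pi/(2*alpha)) = 1
A^2 = sqrt(2*alpha/pi)
= sqrt(2 * 3.082 / pi)
= 1.400736
A = sqrt(1.400736)
= 1.1835

1.1835


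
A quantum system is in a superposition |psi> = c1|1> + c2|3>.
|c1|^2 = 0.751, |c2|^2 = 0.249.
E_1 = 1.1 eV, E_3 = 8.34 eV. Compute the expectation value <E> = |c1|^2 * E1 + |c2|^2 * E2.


<E> = |c1|^2 * E1 + |c2|^2 * E2
= 0.751 * 1.1 + 0.249 * 8.34
= 0.8261 + 2.0767
= 2.9028 eV

2.9028


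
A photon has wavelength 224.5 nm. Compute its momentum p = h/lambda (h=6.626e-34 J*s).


p = h / lambda
= 6.626e-34 / (224.5e-9)
= 6.626e-34 / 2.2450e-07
= 2.9514e-27 kg*m/s

2.9514e-27


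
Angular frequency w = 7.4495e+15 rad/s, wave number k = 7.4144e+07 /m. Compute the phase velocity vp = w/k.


vp = w / k
= 7.4495e+15 / 7.4144e+07
= 1.0047e+08 m/s

1.0047e+08


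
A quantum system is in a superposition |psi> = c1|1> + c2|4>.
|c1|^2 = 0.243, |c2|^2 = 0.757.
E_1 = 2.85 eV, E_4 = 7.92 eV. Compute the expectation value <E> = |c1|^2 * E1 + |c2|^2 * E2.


<E> = |c1|^2 * E1 + |c2|^2 * E2
= 0.243 * 2.85 + 0.757 * 7.92
= 0.6925 + 5.9954
= 6.688 eV

6.688


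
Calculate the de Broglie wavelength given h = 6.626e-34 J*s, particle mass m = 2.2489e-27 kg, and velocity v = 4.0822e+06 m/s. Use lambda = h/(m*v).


lambda = h / (m * v)
= 6.626e-34 / (2.2489e-27 * 4.0822e+06)
= 6.626e-34 / 9.1805e-21
= 7.2175e-14 m

7.2175e-14


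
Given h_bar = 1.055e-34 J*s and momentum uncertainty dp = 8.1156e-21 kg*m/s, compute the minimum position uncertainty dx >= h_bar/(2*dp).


dx = h_bar / (2 * dp)
= 1.055e-34 / (2 * 8.1156e-21)
= 1.055e-34 / 1.6231e-20
= 6.4998e-15 m

6.4998e-15


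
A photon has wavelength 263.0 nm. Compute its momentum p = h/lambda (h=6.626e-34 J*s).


p = h / lambda
= 6.626e-34 / (263.0e-9)
= 6.626e-34 / 2.6300e-07
= 2.5194e-27 kg*m/s

2.5194e-27


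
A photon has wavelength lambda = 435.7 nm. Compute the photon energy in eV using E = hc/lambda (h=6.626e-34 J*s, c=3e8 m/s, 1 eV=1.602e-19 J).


E = hc / lambda
= (6.626e-34)(3e8) / (435.7e-9)
= 1.9878e-25 / 4.3570e-07
= 4.5623e-19 J
Converting to eV: 4.5623e-19 / 1.602e-19
= 2.8479 eV

2.8479


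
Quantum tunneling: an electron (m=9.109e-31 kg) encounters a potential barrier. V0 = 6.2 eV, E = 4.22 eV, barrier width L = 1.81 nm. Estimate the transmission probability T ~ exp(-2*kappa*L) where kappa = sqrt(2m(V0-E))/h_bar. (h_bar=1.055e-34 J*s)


V0 - E = 1.98 eV = 3.1720e-19 J
kappa = sqrt(2 * m * (V0-E)) / h_bar
= sqrt(2 * 9.109e-31 * 3.1720e-19) / 1.055e-34
= 7.2055e+09 /m
2*kappa*L = 2 * 7.2055e+09 * 1.81e-9
= 26.0838
T = exp(-26.0838) = 4.698551e-12

4.698551e-12


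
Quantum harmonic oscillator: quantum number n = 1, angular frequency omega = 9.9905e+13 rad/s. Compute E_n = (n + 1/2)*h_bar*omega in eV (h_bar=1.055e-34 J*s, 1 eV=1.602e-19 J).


E = (n + 1/2) * h_bar * omega
= (1 + 0.5) * 1.055e-34 * 9.9905e+13
= 1.5 * 1.0540e-20
= 1.5810e-20 J
= 0.0987 eV

0.0987


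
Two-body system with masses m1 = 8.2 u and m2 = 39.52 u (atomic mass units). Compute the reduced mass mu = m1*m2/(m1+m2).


mu = m1 * m2 / (m1 + m2)
= 8.2 * 39.52 / (8.2 + 39.52)
= 324.064 / 47.72
= 6.7909 u

6.7909


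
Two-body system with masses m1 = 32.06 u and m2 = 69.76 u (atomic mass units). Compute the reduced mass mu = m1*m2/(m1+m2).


mu = m1 * m2 / (m1 + m2)
= 32.06 * 69.76 / (32.06 + 69.76)
= 2236.5056 / 101.82
= 21.9653 u

21.9653


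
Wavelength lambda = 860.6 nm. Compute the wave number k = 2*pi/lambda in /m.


k = 2 * pi / lambda
= 6.2832 / (860.6e-9)
= 6.2832 / 8.6060e-07
= 7.3009e+06 /m

7.3009e+06


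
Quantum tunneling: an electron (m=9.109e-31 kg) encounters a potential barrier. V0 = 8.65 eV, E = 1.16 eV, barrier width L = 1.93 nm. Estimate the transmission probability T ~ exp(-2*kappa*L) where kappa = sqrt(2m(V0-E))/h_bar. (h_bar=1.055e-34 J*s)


V0 - E = 7.49 eV = 1.1999e-18 J
kappa = sqrt(2 * m * (V0-E)) / h_bar
= sqrt(2 * 9.109e-31 * 1.1999e-18) / 1.055e-34
= 1.4014e+10 /m
2*kappa*L = 2 * 1.4014e+10 * 1.93e-9
= 54.095
T = exp(-54.095) = 3.212383e-24

3.212383e-24


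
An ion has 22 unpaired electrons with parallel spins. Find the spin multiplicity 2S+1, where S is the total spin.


Total spin S = N * (1/2) = 22 * 0.5 = 11.0
Spin multiplicity = 2S + 1
= 2 * 11.0 + 1
= 23

23


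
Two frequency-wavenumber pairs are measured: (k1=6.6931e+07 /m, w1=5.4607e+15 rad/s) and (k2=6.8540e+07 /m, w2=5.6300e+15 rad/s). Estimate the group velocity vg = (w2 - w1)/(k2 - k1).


vg = (w2 - w1) / (k2 - k1)
= (5.6300e+15 - 5.4607e+15) / (6.8540e+07 - 6.6931e+07)
= 1.6930e+14 / 1.6090e+06
= 1.0522e+08 m/s

1.0522e+08


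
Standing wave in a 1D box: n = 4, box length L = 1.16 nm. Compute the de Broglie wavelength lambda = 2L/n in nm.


lambda = 2L / n
= 2 * 1.16 / 4
= 2.32 / 4
= 0.58 nm

0.58


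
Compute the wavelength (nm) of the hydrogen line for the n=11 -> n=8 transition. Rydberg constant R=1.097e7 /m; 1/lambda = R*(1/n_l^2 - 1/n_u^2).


1/lambda = R * (1/n_l^2 - 1/n_u^2)
= 1.097e7 * (1/8^2 - 1/11^2)
= 1.097e7 * (0.015625 - 0.008264)
= 1.097e7 * 0.007361
= 8.0745e+04 /m
lambda = 1 / 8.0745e+04 = 12384.6535 nm

12384.6535


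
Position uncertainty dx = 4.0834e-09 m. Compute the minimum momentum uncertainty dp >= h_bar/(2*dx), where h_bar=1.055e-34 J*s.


dp = h_bar / (2 * dx)
= 1.055e-34 / (2 * 4.0834e-09)
= 1.055e-34 / 8.1668e-09
= 1.2918e-26 kg*m/s

1.2918e-26


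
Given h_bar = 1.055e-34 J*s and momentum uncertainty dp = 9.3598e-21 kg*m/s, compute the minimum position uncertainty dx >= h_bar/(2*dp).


dx = h_bar / (2 * dp)
= 1.055e-34 / (2 * 9.3598e-21)
= 1.055e-34 / 1.8720e-20
= 5.6358e-15 m

5.6358e-15


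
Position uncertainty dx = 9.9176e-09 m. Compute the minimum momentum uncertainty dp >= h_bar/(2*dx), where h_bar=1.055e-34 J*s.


dp = h_bar / (2 * dx)
= 1.055e-34 / (2 * 9.9176e-09)
= 1.055e-34 / 1.9835e-08
= 5.3188e-27 kg*m/s

5.3188e-27


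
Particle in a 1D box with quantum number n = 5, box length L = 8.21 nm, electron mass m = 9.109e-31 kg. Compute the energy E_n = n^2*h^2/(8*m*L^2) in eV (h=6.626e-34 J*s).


E = n^2 * h^2 / (8 * m * L^2)
= 5^2 * (6.626e-34)^2 / (8 * 9.109e-31 * (8.21e-9)^2)
= 25 * 4.3904e-67 / (8 * 9.109e-31 * 6.7404e-17)
= 2.2346e-20 J
= 0.1395 eV

0.1395


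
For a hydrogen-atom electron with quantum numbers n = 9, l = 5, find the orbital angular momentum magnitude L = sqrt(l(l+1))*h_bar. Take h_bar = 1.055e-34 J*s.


L = sqrt(l*(l+1)) * h_bar
= sqrt(5 * 6) * 1.055e-34
= sqrt(30) * 1.055e-34
= 5.4772 * 1.055e-34
= 5.7785e-34 J*s

5.7785e-34


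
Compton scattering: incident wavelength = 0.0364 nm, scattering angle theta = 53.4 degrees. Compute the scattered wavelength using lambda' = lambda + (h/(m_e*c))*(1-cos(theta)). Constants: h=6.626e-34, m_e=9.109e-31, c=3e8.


Compton wavelength: h/(m_e*c) = 2.4247e-12 m
d_lambda = 2.4247e-12 * (1 - cos(53.4 deg))
= 2.4247e-12 * 0.403775
= 9.7904e-13 m = 0.000979 nm
lambda' = 0.0364 + 0.000979
= 0.037379 nm

0.037379


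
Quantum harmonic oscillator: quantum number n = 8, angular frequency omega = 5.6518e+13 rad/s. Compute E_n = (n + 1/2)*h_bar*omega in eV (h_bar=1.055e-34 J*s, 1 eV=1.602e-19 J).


E = (n + 1/2) * h_bar * omega
= (8 + 0.5) * 1.055e-34 * 5.6518e+13
= 8.5 * 5.9626e-21
= 5.0683e-20 J
= 0.3164 eV

0.3164


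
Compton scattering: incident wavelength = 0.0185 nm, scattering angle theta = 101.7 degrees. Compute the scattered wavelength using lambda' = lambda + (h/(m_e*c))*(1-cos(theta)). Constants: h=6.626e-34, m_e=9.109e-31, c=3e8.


Compton wavelength: h/(m_e*c) = 2.4247e-12 m
d_lambda = 2.4247e-12 * (1 - cos(101.7 deg))
= 2.4247e-12 * 1.202787
= 2.9164e-12 m = 0.002916 nm
lambda' = 0.0185 + 0.002916
= 0.021416 nm

0.021416


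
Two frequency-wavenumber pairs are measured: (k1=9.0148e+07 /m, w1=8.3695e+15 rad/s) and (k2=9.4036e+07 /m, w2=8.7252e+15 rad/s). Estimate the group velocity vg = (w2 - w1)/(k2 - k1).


vg = (w2 - w1) / (k2 - k1)
= (8.7252e+15 - 8.3695e+15) / (9.4036e+07 - 9.0148e+07)
= 3.5570e+14 / 3.8880e+06
= 9.1487e+07 m/s

9.1487e+07


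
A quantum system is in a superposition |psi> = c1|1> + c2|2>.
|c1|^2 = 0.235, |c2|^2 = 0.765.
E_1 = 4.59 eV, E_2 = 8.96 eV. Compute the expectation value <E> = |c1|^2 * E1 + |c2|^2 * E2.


<E> = |c1|^2 * E1 + |c2|^2 * E2
= 0.235 * 4.59 + 0.765 * 8.96
= 1.0786 + 6.8544
= 7.9331 eV

7.9331


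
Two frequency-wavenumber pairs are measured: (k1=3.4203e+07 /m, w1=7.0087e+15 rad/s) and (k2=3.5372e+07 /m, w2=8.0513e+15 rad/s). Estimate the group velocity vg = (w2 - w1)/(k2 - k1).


vg = (w2 - w1) / (k2 - k1)
= (8.0513e+15 - 7.0087e+15) / (3.5372e+07 - 3.4203e+07)
= 1.0426e+15 / 1.1690e+06
= 8.9187e+08 m/s

8.9187e+08


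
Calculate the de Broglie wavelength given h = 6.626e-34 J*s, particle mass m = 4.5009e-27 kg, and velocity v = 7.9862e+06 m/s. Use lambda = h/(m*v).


lambda = h / (m * v)
= 6.626e-34 / (4.5009e-27 * 7.9862e+06)
= 6.626e-34 / 3.5945e-20
= 1.8434e-14 m

1.8434e-14


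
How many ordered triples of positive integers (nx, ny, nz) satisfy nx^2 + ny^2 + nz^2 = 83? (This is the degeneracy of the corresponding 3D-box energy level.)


Enumerate all (nx, ny, nz) with nx^2 + ny^2 + nz^2 = 83:
(1,1,9)
(1,9,1)
(3,5,7)
(3,7,5)
(5,3,7)
(5,7,3)
(7,3,5)
(7,5,3)
(9,1,1)
Total degeneracy = 9

9


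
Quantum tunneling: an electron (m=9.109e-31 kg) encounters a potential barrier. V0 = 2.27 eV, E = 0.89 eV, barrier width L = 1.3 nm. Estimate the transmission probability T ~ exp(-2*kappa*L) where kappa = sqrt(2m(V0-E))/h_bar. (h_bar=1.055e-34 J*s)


V0 - E = 1.38 eV = 2.2108e-19 J
kappa = sqrt(2 * m * (V0-E)) / h_bar
= sqrt(2 * 9.109e-31 * 2.2108e-19) / 1.055e-34
= 6.0155e+09 /m
2*kappa*L = 2 * 6.0155e+09 * 1.3e-9
= 15.6402
T = exp(-15.6402) = 1.612693e-07

1.612693e-07


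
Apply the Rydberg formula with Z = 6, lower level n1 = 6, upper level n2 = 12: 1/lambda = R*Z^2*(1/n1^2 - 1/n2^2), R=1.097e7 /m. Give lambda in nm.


1/lambda = R * Z^2 * (1/n1^2 - 1/n2^2)
= 1.097e7 * 6^2 * (1/6^2 - 1/12^2)
= 1.097e7 * 36 * (0.027778 - 0.006944)
= 8.2275e+06 /m
lambda = 1 / 8.2275e+06
= 121.5436 nm

121.5436


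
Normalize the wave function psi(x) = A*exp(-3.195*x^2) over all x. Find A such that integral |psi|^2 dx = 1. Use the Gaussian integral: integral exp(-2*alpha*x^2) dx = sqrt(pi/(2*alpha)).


integral |psi|^2 dx = A^2 * sqrt(pi/(2*alpha)) = 1
A^2 = sqrt(2*alpha/pi)
= sqrt(2 * 3.195 / pi)
= 1.426184
A = sqrt(1.426184)
= 1.1942

1.1942


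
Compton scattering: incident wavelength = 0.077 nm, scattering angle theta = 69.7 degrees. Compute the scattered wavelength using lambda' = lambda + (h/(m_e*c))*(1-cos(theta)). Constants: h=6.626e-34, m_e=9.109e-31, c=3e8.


Compton wavelength: h/(m_e*c) = 2.4247e-12 m
d_lambda = 2.4247e-12 * (1 - cos(69.7 deg))
= 2.4247e-12 * 0.653064
= 1.5835e-12 m = 0.001583 nm
lambda' = 0.077 + 0.001583
= 0.078583 nm

0.078583


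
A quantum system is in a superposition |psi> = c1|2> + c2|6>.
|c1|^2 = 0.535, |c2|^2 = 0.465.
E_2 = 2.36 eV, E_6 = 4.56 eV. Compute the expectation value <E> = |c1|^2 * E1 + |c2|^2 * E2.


<E> = |c1|^2 * E1 + |c2|^2 * E2
= 0.535 * 2.36 + 0.465 * 4.56
= 1.2626 + 2.1204
= 3.383 eV

3.383


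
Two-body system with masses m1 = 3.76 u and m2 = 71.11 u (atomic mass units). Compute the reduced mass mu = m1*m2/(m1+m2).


mu = m1 * m2 / (m1 + m2)
= 3.76 * 71.11 / (3.76 + 71.11)
= 267.3736 / 74.87
= 3.5712 u

3.5712


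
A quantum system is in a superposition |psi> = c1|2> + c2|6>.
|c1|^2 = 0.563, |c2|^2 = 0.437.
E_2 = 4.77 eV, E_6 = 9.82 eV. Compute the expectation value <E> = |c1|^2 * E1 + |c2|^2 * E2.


<E> = |c1|^2 * E1 + |c2|^2 * E2
= 0.563 * 4.77 + 0.437 * 9.82
= 2.6855 + 4.2913
= 6.9768 eV

6.9768


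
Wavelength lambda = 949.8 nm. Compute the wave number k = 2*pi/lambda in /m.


k = 2 * pi / lambda
= 6.2832 / (949.8e-9)
= 6.2832 / 9.4980e-07
= 6.6153e+06 /m

6.6153e+06


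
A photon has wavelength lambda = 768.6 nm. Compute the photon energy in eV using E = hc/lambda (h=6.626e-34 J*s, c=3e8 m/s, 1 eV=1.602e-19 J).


E = hc / lambda
= (6.626e-34)(3e8) / (768.6e-9)
= 1.9878e-25 / 7.6860e-07
= 2.5863e-19 J
Converting to eV: 2.5863e-19 / 1.602e-19
= 1.6144 eV

1.6144


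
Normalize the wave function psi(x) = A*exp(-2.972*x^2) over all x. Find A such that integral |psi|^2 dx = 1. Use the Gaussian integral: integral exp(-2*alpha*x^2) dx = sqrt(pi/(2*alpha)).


integral |psi|^2 dx = A^2 * sqrt(pi/(2*alpha)) = 1
A^2 = sqrt(2*alpha/pi)
= sqrt(2 * 2.972 / pi)
= 1.375512
A = sqrt(1.375512)
= 1.1728

1.1728


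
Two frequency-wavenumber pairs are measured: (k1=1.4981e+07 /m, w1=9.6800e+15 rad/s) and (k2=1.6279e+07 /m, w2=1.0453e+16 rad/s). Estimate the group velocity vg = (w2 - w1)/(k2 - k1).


vg = (w2 - w1) / (k2 - k1)
= (1.0453e+16 - 9.6800e+15) / (1.6279e+07 - 1.4981e+07)
= 7.7300e+14 / 1.2980e+06
= 5.9553e+08 m/s

5.9553e+08


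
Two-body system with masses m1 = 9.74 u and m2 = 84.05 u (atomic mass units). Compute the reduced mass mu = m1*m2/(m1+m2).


mu = m1 * m2 / (m1 + m2)
= 9.74 * 84.05 / (9.74 + 84.05)
= 818.647 / 93.79
= 8.7285 u

8.7285


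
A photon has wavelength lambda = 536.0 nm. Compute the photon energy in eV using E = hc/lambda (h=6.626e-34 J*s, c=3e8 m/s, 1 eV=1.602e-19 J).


E = hc / lambda
= (6.626e-34)(3e8) / (536.0e-9)
= 1.9878e-25 / 5.3600e-07
= 3.7086e-19 J
Converting to eV: 3.7086e-19 / 1.602e-19
= 2.315 eV

2.315


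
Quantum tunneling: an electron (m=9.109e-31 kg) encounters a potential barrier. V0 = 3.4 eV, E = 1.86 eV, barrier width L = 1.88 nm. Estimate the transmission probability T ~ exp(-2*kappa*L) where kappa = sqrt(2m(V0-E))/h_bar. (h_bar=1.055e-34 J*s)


V0 - E = 1.54 eV = 2.4671e-19 J
kappa = sqrt(2 * m * (V0-E)) / h_bar
= sqrt(2 * 9.109e-31 * 2.4671e-19) / 1.055e-34
= 6.3546e+09 /m
2*kappa*L = 2 * 6.3546e+09 * 1.88e-9
= 23.8934
T = exp(-23.8934) = 4.199936e-11

4.199936e-11


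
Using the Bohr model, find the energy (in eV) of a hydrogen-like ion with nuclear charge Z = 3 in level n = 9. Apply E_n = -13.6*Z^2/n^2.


E_n = -13.6 * Z^2 / n^2
= -13.6 * 3^2 / 9^2
= -13.6 * 9 / 81
= -1.5111 eV

-1.5111


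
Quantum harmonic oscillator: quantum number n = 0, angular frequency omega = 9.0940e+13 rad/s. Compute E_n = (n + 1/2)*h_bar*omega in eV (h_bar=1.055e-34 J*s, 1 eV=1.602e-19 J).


E = (n + 1/2) * h_bar * omega
= (0 + 0.5) * 1.055e-34 * 9.0940e+13
= 0.5 * 9.5942e-21
= 4.7971e-21 J
= 0.0299 eV

0.0299


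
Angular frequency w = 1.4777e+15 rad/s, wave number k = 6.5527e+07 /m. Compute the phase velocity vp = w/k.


vp = w / k
= 1.4777e+15 / 6.5527e+07
= 2.2551e+07 m/s

2.2551e+07


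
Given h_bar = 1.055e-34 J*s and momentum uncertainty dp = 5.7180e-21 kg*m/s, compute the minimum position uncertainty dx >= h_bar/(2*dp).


dx = h_bar / (2 * dp)
= 1.055e-34 / (2 * 5.7180e-21)
= 1.055e-34 / 1.1436e-20
= 9.2253e-15 m

9.2253e-15


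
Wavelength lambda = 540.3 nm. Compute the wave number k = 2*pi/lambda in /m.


k = 2 * pi / lambda
= 6.2832 / (540.3e-9)
= 6.2832 / 5.4030e-07
= 1.1629e+07 /m

1.1629e+07


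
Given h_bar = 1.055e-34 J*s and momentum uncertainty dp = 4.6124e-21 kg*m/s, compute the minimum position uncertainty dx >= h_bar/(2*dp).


dx = h_bar / (2 * dp)
= 1.055e-34 / (2 * 4.6124e-21)
= 1.055e-34 / 9.2248e-21
= 1.1437e-14 m

1.1437e-14


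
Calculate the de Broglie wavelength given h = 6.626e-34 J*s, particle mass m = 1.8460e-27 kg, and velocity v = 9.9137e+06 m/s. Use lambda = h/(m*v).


lambda = h / (m * v)
= 6.626e-34 / (1.8460e-27 * 9.9137e+06)
= 6.626e-34 / 1.8301e-20
= 3.6206e-14 m

3.6206e-14


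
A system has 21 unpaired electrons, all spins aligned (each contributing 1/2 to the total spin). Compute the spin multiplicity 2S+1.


Total spin S = N * (1/2) = 21 * 0.5 = 10.5
Spin multiplicity = 2S + 1
= 2 * 10.5 + 1
= 22

22


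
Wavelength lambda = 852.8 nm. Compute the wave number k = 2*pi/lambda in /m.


k = 2 * pi / lambda
= 6.2832 / (852.8e-9)
= 6.2832 / 8.5280e-07
= 7.3677e+06 /m

7.3677e+06


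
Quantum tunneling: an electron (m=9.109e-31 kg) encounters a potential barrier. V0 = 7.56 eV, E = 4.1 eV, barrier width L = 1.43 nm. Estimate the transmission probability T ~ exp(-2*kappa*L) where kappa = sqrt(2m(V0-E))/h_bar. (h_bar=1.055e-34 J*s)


V0 - E = 3.46 eV = 5.5429e-19 J
kappa = sqrt(2 * m * (V0-E)) / h_bar
= sqrt(2 * 9.109e-31 * 5.5429e-19) / 1.055e-34
= 9.5250e+09 /m
2*kappa*L = 2 * 9.5250e+09 * 1.43e-9
= 27.2416
T = exp(-27.2416) = 1.476069e-12

1.476069e-12


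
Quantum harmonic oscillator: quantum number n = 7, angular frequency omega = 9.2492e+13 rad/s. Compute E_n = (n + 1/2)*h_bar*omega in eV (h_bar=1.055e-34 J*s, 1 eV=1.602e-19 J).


E = (n + 1/2) * h_bar * omega
= (7 + 0.5) * 1.055e-34 * 9.2492e+13
= 7.5 * 9.7579e-21
= 7.3184e-20 J
= 0.4568 eV

0.4568


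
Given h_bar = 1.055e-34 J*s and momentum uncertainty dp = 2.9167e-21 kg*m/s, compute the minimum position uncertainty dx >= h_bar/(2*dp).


dx = h_bar / (2 * dp)
= 1.055e-34 / (2 * 2.9167e-21)
= 1.055e-34 / 5.8334e-21
= 1.8086e-14 m

1.8086e-14


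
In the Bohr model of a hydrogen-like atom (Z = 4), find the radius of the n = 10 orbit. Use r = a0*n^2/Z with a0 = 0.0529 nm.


r = a0 * n^2 / Z
= 0.0529 * 10^2 / 4
= 0.0529 * 100 / 4
= 1.3225 nm

1.3225


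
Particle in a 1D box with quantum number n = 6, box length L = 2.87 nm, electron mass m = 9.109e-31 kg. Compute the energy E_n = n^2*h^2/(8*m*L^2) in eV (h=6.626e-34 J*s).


E = n^2 * h^2 / (8 * m * L^2)
= 6^2 * (6.626e-34)^2 / (8 * 9.109e-31 * (2.87e-9)^2)
= 36 * 4.3904e-67 / (8 * 9.109e-31 * 8.2369e-18)
= 2.6332e-19 J
= 1.6437 eV

1.6437


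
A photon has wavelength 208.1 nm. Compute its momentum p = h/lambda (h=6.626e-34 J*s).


p = h / lambda
= 6.626e-34 / (208.1e-9)
= 6.626e-34 / 2.0810e-07
= 3.1840e-27 kg*m/s

3.1840e-27


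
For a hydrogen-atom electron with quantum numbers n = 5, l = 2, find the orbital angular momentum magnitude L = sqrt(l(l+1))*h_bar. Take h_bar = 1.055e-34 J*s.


L = sqrt(l*(l+1)) * h_bar
= sqrt(2 * 3) * 1.055e-34
= sqrt(6) * 1.055e-34
= 2.4495 * 1.055e-34
= 2.5842e-34 J*s

2.5842e-34


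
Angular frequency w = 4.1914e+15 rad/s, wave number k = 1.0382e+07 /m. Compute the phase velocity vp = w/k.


vp = w / k
= 4.1914e+15 / 1.0382e+07
= 4.0372e+08 m/s

4.0372e+08


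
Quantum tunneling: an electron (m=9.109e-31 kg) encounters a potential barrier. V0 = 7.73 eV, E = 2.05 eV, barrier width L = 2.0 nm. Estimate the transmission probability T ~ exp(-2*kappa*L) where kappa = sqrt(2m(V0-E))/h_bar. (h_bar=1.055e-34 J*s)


V0 - E = 5.68 eV = 9.0994e-19 J
kappa = sqrt(2 * m * (V0-E)) / h_bar
= sqrt(2 * 9.109e-31 * 9.0994e-19) / 1.055e-34
= 1.2204e+10 /m
2*kappa*L = 2 * 1.2204e+10 * 2.0e-9
= 48.8161
T = exp(-48.8161) = 6.301242e-22

6.301242e-22


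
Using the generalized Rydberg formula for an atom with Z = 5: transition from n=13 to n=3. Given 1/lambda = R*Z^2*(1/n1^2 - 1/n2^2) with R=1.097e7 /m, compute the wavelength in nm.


1/lambda = R * Z^2 * (1/n1^2 - 1/n2^2)
= 1.097e7 * 5^2 * (1/3^2 - 1/13^2)
= 1.097e7 * 25 * (0.111111 - 0.005917)
= 2.8849e+07 /m
lambda = 1 / 2.8849e+07
= 34.6627 nm

34.6627


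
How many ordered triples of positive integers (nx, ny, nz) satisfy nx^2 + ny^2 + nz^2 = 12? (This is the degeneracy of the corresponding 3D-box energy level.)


Enumerate all (nx, ny, nz) with nx^2 + ny^2 + nz^2 = 12:
(2,2,2)
Total degeneracy = 1

1


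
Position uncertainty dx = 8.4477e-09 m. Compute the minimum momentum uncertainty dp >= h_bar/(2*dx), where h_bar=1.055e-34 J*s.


dp = h_bar / (2 * dx)
= 1.055e-34 / (2 * 8.4477e-09)
= 1.055e-34 / 1.6895e-08
= 6.2443e-27 kg*m/s

6.2443e-27


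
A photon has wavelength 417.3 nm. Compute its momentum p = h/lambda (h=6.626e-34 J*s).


p = h / lambda
= 6.626e-34 / (417.3e-9)
= 6.626e-34 / 4.1730e-07
= 1.5878e-27 kg*m/s

1.5878e-27


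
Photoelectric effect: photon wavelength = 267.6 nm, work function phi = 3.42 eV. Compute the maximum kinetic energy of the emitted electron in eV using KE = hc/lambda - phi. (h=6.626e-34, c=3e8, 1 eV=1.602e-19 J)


E_photon = hc / lambda
= (6.626e-34)(3e8) / (267.6e-9)
= 7.4283e-19 J
= 4.6369 eV
KE = E_photon - phi
= 4.6369 - 3.42
= 1.2169 eV

1.2169


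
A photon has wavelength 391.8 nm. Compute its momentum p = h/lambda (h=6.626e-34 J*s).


p = h / lambda
= 6.626e-34 / (391.8e-9)
= 6.626e-34 / 3.9180e-07
= 1.6912e-27 kg*m/s

1.6912e-27


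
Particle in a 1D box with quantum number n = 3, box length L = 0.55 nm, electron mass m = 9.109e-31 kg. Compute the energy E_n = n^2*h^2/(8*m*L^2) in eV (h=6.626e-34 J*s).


E = n^2 * h^2 / (8 * m * L^2)
= 3^2 * (6.626e-34)^2 / (8 * 9.109e-31 * (0.55e-9)^2)
= 9 * 4.3904e-67 / (8 * 9.109e-31 * 3.0250e-19)
= 1.7925e-18 J
= 11.1891 eV

11.1891


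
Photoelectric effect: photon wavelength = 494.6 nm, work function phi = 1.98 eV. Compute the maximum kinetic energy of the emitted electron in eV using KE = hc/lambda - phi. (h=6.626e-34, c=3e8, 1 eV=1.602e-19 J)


E_photon = hc / lambda
= (6.626e-34)(3e8) / (494.6e-9)
= 4.0190e-19 J
= 2.5087 eV
KE = E_photon - phi
= 2.5087 - 1.98
= 0.5287 eV

0.5287


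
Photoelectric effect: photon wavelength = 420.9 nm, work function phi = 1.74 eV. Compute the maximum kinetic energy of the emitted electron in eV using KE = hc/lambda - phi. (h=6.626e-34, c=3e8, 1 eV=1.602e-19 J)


E_photon = hc / lambda
= (6.626e-34)(3e8) / (420.9e-9)
= 4.7227e-19 J
= 2.948 eV
KE = E_photon - phi
= 2.948 - 1.74
= 1.208 eV

1.208


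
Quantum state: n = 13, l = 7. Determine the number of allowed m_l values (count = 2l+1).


m_l ranges from -l to +l in integer steps
So m_l goes from -7 to +7
Count = 2l + 1 = 2*7 + 1
= 15

15


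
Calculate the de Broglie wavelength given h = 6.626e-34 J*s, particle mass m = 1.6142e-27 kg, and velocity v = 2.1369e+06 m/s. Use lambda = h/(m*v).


lambda = h / (m * v)
= 6.626e-34 / (1.6142e-27 * 2.1369e+06)
= 6.626e-34 / 3.4494e-21
= 1.9209e-13 m

1.9209e-13


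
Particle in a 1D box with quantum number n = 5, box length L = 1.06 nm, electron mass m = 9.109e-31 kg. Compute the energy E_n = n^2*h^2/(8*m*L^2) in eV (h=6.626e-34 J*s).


E = n^2 * h^2 / (8 * m * L^2)
= 5^2 * (6.626e-34)^2 / (8 * 9.109e-31 * (1.06e-9)^2)
= 25 * 4.3904e-67 / (8 * 9.109e-31 * 1.1236e-18)
= 1.3405e-18 J
= 8.3677 eV

8.3677


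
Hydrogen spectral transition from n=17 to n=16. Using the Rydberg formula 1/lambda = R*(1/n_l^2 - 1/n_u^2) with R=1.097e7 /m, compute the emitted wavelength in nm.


1/lambda = R * (1/n_l^2 - 1/n_u^2)
= 1.097e7 * (1/16^2 - 1/17^2)
= 1.097e7 * (0.003906 - 0.00346)
= 1.097e7 * 0.000446
= 4.8931e+03 /m
lambda = 1 / 4.8931e+03 = 204370.045 nm

204370.045


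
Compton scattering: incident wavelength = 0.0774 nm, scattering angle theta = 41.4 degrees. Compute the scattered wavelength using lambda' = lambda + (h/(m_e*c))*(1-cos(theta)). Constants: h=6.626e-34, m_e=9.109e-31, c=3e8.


Compton wavelength: h/(m_e*c) = 2.4247e-12 m
d_lambda = 2.4247e-12 * (1 - cos(41.4 deg))
= 2.4247e-12 * 0.249889
= 6.0591e-13 m = 0.000606 nm
lambda' = 0.0774 + 0.000606
= 0.078006 nm

0.078006


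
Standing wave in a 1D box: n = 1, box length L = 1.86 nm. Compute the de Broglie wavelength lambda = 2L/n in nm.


lambda = 2L / n
= 2 * 1.86 / 1
= 3.72 / 1
= 3.72 nm

3.72


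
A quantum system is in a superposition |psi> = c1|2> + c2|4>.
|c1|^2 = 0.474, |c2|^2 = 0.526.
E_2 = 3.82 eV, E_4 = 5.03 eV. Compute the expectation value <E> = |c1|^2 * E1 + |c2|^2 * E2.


<E> = |c1|^2 * E1 + |c2|^2 * E2
= 0.474 * 3.82 + 0.526 * 5.03
= 1.8107 + 2.6458
= 4.4565 eV

4.4565


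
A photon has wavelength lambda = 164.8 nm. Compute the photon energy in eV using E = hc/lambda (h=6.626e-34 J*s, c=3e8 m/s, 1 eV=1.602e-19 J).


E = hc / lambda
= (6.626e-34)(3e8) / (164.8e-9)
= 1.9878e-25 / 1.6480e-07
= 1.2062e-18 J
Converting to eV: 1.2062e-18 / 1.602e-19
= 7.5293 eV

7.5293


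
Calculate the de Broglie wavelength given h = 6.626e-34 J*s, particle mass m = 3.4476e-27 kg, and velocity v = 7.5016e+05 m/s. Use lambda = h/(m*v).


lambda = h / (m * v)
= 6.626e-34 / (3.4476e-27 * 7.5016e+05)
= 6.626e-34 / 2.5863e-21
= 2.5620e-13 m

2.5620e-13


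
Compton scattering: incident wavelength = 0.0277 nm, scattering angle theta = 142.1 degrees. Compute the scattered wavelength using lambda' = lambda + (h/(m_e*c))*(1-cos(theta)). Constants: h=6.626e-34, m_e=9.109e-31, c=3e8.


Compton wavelength: h/(m_e*c) = 2.4247e-12 m
d_lambda = 2.4247e-12 * (1 - cos(142.1 deg))
= 2.4247e-12 * 1.789084
= 4.3380e-12 m = 0.004338 nm
lambda' = 0.0277 + 0.004338
= 0.032038 nm

0.032038


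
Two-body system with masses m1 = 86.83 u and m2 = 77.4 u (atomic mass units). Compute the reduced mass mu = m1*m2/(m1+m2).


mu = m1 * m2 / (m1 + m2)
= 86.83 * 77.4 / (86.83 + 77.4)
= 6720.642 / 164.23
= 40.9221 u

40.9221


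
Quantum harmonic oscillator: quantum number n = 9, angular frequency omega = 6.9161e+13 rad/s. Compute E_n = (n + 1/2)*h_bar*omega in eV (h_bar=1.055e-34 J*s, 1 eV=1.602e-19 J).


E = (n + 1/2) * h_bar * omega
= (9 + 0.5) * 1.055e-34 * 6.9161e+13
= 9.5 * 7.2965e-21
= 6.9317e-20 J
= 0.4327 eV

0.4327


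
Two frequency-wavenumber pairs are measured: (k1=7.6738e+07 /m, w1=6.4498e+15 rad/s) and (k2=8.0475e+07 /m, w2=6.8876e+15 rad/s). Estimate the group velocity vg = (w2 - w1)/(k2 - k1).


vg = (w2 - w1) / (k2 - k1)
= (6.8876e+15 - 6.4498e+15) / (8.0475e+07 - 7.6738e+07)
= 4.3780e+14 / 3.7370e+06
= 1.1715e+08 m/s

1.1715e+08


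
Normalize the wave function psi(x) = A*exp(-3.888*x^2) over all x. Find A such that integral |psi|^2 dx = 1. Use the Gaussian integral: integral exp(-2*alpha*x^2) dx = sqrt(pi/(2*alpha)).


integral |psi|^2 dx = A^2 * sqrt(pi/(2*alpha)) = 1
A^2 = sqrt(2*alpha/pi)
= sqrt(2 * 3.888 / pi)
= 1.57327
A = sqrt(1.57327)
= 1.2543

1.2543


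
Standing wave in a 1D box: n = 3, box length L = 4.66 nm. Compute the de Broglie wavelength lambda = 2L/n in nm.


lambda = 2L / n
= 2 * 4.66 / 3
= 9.32 / 3
= 3.1067 nm

3.1067


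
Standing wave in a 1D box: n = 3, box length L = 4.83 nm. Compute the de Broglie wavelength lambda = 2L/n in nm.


lambda = 2L / n
= 2 * 4.83 / 3
= 9.66 / 3
= 3.22 nm

3.22


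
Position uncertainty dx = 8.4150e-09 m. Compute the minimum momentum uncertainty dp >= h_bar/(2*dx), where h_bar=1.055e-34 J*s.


dp = h_bar / (2 * dx)
= 1.055e-34 / (2 * 8.4150e-09)
= 1.055e-34 / 1.6830e-08
= 6.2686e-27 kg*m/s

6.2686e-27


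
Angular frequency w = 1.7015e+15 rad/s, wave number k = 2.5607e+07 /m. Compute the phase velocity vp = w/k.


vp = w / k
= 1.7015e+15 / 2.5607e+07
= 6.6447e+07 m/s

6.6447e+07


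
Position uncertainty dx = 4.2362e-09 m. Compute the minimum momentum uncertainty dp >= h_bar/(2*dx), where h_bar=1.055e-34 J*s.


dp = h_bar / (2 * dx)
= 1.055e-34 / (2 * 4.2362e-09)
= 1.055e-34 / 8.4724e-09
= 1.2452e-26 kg*m/s

1.2452e-26


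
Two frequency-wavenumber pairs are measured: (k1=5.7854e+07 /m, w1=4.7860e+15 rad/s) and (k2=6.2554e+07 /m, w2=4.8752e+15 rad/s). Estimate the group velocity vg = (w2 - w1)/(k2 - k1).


vg = (w2 - w1) / (k2 - k1)
= (4.8752e+15 - 4.7860e+15) / (6.2554e+07 - 5.7854e+07)
= 8.9200e+13 / 4.7000e+06
= 1.8979e+07 m/s

1.8979e+07


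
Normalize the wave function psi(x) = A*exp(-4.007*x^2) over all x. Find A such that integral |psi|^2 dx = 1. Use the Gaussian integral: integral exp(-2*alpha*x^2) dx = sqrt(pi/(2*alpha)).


integral |psi|^2 dx = A^2 * sqrt(pi/(2*alpha)) = 1
A^2 = sqrt(2*alpha/pi)
= sqrt(2 * 4.007 / pi)
= 1.597165
A = sqrt(1.597165)
= 1.2638

1.2638


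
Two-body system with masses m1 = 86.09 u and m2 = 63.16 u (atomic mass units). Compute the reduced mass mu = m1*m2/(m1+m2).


mu = m1 * m2 / (m1 + m2)
= 86.09 * 63.16 / (86.09 + 63.16)
= 5437.4444 / 149.25
= 36.4318 u

36.4318


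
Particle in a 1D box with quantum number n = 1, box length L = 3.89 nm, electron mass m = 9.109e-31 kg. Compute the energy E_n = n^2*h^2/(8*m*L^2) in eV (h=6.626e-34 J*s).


E = n^2 * h^2 / (8 * m * L^2)
= 1^2 * (6.626e-34)^2 / (8 * 9.109e-31 * (3.89e-9)^2)
= 1 * 4.3904e-67 / (8 * 9.109e-31 * 1.5132e-17)
= 3.9815e-21 J
= 0.0249 eV

0.0249


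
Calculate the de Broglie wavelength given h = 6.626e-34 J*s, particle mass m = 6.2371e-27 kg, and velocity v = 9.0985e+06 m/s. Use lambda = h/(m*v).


lambda = h / (m * v)
= 6.626e-34 / (6.2371e-27 * 9.0985e+06)
= 6.626e-34 / 5.6748e-20
= 1.1676e-14 m

1.1676e-14


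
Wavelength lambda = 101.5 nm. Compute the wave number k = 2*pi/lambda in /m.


k = 2 * pi / lambda
= 6.2832 / (101.5e-9)
= 6.2832 / 1.0150e-07
= 6.1903e+07 /m

6.1903e+07


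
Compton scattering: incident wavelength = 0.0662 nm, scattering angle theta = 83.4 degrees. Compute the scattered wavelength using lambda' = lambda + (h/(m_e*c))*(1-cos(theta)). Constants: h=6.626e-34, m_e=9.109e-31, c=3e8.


Compton wavelength: h/(m_e*c) = 2.4247e-12 m
d_lambda = 2.4247e-12 * (1 - cos(83.4 deg))
= 2.4247e-12 * 0.885063
= 2.1460e-12 m = 0.002146 nm
lambda' = 0.0662 + 0.002146
= 0.068346 nm

0.068346


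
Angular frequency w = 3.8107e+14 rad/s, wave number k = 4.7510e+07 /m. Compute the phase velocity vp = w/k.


vp = w / k
= 3.8107e+14 / 4.7510e+07
= 8.0208e+06 m/s

8.0208e+06


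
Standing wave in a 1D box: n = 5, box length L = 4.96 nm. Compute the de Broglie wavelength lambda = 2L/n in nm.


lambda = 2L / n
= 2 * 4.96 / 5
= 9.92 / 5
= 1.984 nm

1.984


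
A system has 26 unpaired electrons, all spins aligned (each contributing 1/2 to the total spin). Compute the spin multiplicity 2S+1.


Total spin S = N * (1/2) = 26 * 0.5 = 13.0
Spin multiplicity = 2S + 1
= 2 * 13.0 + 1
= 27

27


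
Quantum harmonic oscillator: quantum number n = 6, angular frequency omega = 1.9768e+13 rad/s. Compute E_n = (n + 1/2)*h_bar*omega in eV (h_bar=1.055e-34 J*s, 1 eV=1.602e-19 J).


E = (n + 1/2) * h_bar * omega
= (6 + 0.5) * 1.055e-34 * 1.9768e+13
= 6.5 * 2.0855e-21
= 1.3556e-20 J
= 0.0846 eV

0.0846


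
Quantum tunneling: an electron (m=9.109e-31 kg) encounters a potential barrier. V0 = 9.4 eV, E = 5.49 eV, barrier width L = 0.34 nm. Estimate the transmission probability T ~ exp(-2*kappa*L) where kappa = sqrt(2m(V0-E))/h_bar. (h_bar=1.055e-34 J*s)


V0 - E = 3.91 eV = 6.2638e-19 J
kappa = sqrt(2 * m * (V0-E)) / h_bar
= sqrt(2 * 9.109e-31 * 6.2638e-19) / 1.055e-34
= 1.0126e+10 /m
2*kappa*L = 2 * 1.0126e+10 * 0.34e-9
= 6.8854
T = exp(-6.8854) = 1.022651e-03

1.022651e-03


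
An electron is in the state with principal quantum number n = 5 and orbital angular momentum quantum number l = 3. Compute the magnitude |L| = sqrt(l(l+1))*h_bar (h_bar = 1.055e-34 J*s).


L = sqrt(l*(l+1)) * h_bar
= sqrt(3 * 4) * 1.055e-34
= sqrt(12) * 1.055e-34
= 3.4641 * 1.055e-34
= 3.6546e-34 J*s

3.6546e-34


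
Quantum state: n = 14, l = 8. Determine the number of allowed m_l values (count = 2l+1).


m_l ranges from -l to +l in integer steps
So m_l goes from -8 to +8
Count = 2l + 1 = 2*8 + 1
= 17

17


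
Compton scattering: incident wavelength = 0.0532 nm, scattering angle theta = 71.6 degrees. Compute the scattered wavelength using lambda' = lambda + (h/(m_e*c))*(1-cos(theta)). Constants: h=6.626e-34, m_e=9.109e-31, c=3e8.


Compton wavelength: h/(m_e*c) = 2.4247e-12 m
d_lambda = 2.4247e-12 * (1 - cos(71.6 deg))
= 2.4247e-12 * 0.684351
= 1.6594e-12 m = 0.001659 nm
lambda' = 0.0532 + 0.001659
= 0.054859 nm

0.054859
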